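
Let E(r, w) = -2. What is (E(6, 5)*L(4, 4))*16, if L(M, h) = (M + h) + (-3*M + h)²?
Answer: -2304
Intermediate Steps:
L(M, h) = M + h + (h - 3*M)² (L(M, h) = (M + h) + (h - 3*M)² = M + h + (h - 3*M)²)
(E(6, 5)*L(4, 4))*16 = -2*(4 + 4 + (-1*4 + 3*4)²)*16 = -2*(4 + 4 + (-4 + 12)²)*16 = -2*(4 + 4 + 8²)*16 = -2*(4 + 4 + 64)*16 = -2*72*16 = -144*16 = -2304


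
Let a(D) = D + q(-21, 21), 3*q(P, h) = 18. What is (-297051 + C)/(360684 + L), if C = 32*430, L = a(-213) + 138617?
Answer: -283291/499094 ≈ -0.56761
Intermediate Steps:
q(P, h) = 6 (q(P, h) = (1/3)*18 = 6)
a(D) = 6 + D (a(D) = D + 6 = 6 + D)
L = 138410 (L = (6 - 213) + 138617 = -207 + 138617 = 138410)
C = 13760
(-297051 + C)/(360684 + L) = (-297051 + 13760)/(360684 + 138410) = -283291/499094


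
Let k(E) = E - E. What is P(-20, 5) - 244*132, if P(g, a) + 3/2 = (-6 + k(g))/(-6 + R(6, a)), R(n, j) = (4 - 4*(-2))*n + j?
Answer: -4573761/142 ≈ -32210.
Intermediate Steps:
k(E) = 0
R(n, j) = j + 12*n (R(n, j) = (4 + 8)*n + j = 12*n + j = j + 12*n)
P(g, a) = -3/2 - 6/(66 + a) (P(g, a) = -3/2 + (-6 + 0)/(-6 + (a + 12*6)) = -3/2 - 6/(-6 + (a + 72)) = -3/2 - 6/(-6 + (72 + a)) = -3/2 - 6/(66 + a))
P(-20, 5) - 244*132 = 3*(-70 - 1*5)/(2*(66 + 5)) - 244*132 = (3/2)*(-70 - 5)/71 - 32208 = (3/2)*(1/71)*(-75) - 32208 = -225/142 - 32208 = -4573761/142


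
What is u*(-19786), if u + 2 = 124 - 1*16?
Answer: -2097316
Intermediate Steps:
u = 106 (u = -2 + (124 - 1*16) = -2 + (124 - 16) = -2 + 108 = 106)
u*(-19786) = 106*(-19786) = -2097316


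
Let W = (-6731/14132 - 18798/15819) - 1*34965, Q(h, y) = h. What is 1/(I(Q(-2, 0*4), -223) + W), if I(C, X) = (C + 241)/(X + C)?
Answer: -16766558100/586288423603979 ≈ -2.8598e-5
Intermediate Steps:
I(C, X) = (241 + C)/(C + X)
W = -2605647172415/74518036 (W = (-6731*1/14132 - 18798*1/15819) - 34965 = (-6731/14132 - 6266/5273) - 34965 = -124043675/74518036 - 34965 = -2605647172415/74518036 ≈ -34967.)
1/(I(Q(-2, 0*4), -223) + W) = 1/((241 - 2)/(-2 - 223) - 2605647172415/74518036) = 1/(239/(-225) - 2605647172415/74518036) = 1/(-1/225*239 - 2605647172415/74518036) = 1/(-239/225 - 2605647172415/74518036) = 1/(-586288423603979/16766558100) = -16766558100/586288423603979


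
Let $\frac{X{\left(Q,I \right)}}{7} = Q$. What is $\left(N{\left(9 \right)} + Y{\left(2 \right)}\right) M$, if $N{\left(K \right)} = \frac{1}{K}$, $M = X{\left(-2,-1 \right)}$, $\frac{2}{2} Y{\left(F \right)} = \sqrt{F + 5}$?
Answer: $- \frac{14}{9} - 14 \sqrt{7} \approx -38.596$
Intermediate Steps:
$X{\left(Q,I \right)} = 7 Q$
$Y{\left(F \right)} = \sqrt{5 + F}$ ($Y{\left(F \right)} = \sqrt{F + 5} = \sqrt{5 + F}$)
$M = -14$ ($M = 7 \left(-2\right) = -14$)
$\left(N{\left(9 \right)} + Y{\left(2 \right)}\right) M = \left(\frac{1}{9} + \sqrt{5 + 2}\right) \left(-14\right) = \left(\frac{1}{9} + \sqrt{7}\right) \left(-14\right) = - \frac{14}{9} - 14 \sqrt{7}$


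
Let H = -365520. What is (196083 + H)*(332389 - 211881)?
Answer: -20418513996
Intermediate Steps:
(196083 + H)*(332389 - 211881) = (196083 - 365520)*(332389 - 211881) = -169437*120508 = -20418513996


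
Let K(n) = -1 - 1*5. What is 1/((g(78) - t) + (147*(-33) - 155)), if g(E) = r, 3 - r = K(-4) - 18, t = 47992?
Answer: -1/52971 ≈ -1.8878e-5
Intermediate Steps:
K(n) = -6 (K(n) = -1 - 5 = -6)
r = 27 (r = 3 - (-6 - 18) = 3 - 1*(-24) = 3 + 24 = 27)
g(E) = 27
1/((g(78) - t) + (147*(-33) - 155)) = 1/((27 - 1*47992) + (147*(-33) - 155)) = 1/((27 - 47992) + (-4851 - 155)) = 1/(-47965 - 5006) = 1/(-52971) = -1/52971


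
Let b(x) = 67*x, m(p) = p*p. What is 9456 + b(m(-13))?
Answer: 20779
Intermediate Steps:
m(p) = p²
9456 + b(m(-13)) = 9456 + 67*(-13)² = 9456 + 67*169 = 9456 + 11323 = 20779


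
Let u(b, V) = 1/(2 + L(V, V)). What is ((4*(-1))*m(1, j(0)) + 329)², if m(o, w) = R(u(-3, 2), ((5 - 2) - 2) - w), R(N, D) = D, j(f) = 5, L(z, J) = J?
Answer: 119025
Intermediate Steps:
u(b, V) = 1/(2 + V)
m(o, w) = 1 - w (m(o, w) = ((5 - 2) - 2) - w = (3 - 2) - w = 1 - w)
((4*(-1))*m(1, j(0)) + 329)² = ((4*(-1))*(1 - 1*5) + 329)² = (-4*(1 - 5) + 329)² = (-4*(-4) + 329)² = (16 + 329)² = 345² = 119025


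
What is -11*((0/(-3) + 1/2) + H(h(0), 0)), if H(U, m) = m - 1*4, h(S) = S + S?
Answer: 77/2 ≈ 38.500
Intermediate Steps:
h(S) = 2*S
H(U, m) = -4 + m (H(U, m) = m - 4 = -4 + m)
-11*((0/(-3) + 1/2) + H(h(0), 0)) = -11*((0/(-3) + 1/2) + (-4 + 0)) = -11*((0*(-⅓) + 1*(½)) - 4) = -11*((0 + ½) - 4) = -11*(½ - 4) = -11*(-7/2) = 77/2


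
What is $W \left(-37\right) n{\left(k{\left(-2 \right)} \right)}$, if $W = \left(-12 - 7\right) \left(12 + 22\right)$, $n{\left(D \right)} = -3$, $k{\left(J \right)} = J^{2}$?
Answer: $-71706$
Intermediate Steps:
$W = -646$ ($W = \left(-19\right) 34 = -646$)
$W \left(-37\right) n{\left(k{\left(-2 \right)} \right)} = \left(-646\right) \left(-37\right) \left(-3\right) = 23902 \left(-3\right) = -71706$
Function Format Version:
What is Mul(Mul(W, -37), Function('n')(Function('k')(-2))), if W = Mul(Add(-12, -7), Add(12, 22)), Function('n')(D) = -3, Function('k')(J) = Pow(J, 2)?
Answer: -71706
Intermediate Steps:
W = -646 (W = Mul(-19, 34) = -646)
Mul(Mul(W, -37), Function('n')(Function('k')(-2))) = Mul(Mul(-646, -37), -3) = Mul(23902, -3) = -71706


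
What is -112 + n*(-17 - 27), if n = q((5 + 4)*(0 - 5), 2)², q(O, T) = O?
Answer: -89212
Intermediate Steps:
n = 2025 (n = ((5 + 4)*(0 - 5))² = (9*(-5))² = (-45)² = 2025)
-112 + n*(-17 - 27) = -112 + 2025*(-17 - 27) = -112 + 2025*(-44) = -112 - 89100 = -89212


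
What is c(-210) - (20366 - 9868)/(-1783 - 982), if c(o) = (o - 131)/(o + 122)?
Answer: 169699/22120 ≈ 7.6717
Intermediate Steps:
c(o) = (-131 + o)/(122 + o)
c(-210) - (20366 - 9868)/(-1783 - 982) = (-131 - 210)/(122 - 210) - (20366 - 9868)/(-1783 - 982) = -341/(-88) - 10498/(-2765) = -1/88*(-341) - 10498*(-1)/2765 = 31/8 - 1*(-10498/2765) = 31/8 + 10498/2765 = 169699/22120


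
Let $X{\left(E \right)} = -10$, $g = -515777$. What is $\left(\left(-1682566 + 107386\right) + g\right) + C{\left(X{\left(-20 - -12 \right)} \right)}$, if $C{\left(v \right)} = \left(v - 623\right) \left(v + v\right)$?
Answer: $-2078297$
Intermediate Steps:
$C{\left(v \right)} = 2 v \left(-623 + v\right)$ ($C{\left(v \right)} = \left(-623 + v\right) 2 v = 2 v \left(-623 + v\right)$)
$\left(\left(-1682566 + 107386\right) + g\right) + C{\left(X{\left(-20 - -12 \right)} \right)} = \left(\left(-1682566 + 107386\right) - 515777\right) + 2 \left(-10\right) \left(-623 - 10\right) = \left(-1575180 - 515777\right) + 2 \left(-10\right) \left(-633\right) = -2090957 + 12660 = -2078297$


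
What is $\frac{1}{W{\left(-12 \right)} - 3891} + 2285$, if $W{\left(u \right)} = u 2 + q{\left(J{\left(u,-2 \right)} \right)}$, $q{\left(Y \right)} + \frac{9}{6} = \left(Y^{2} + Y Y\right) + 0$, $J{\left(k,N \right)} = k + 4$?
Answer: $\frac{17313443}{7577} \approx 2285.0$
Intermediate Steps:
$J{\left(k,N \right)} = 4 + k$
$q{\left(Y \right)} = - \frac{3}{2} + 2 Y^{2}$ ($q{\left(Y \right)} = - \frac{3}{2} + \left(\left(Y^{2} + Y Y\right) + 0\right) = - \frac{3}{2} + \left(\left(Y^{2} + Y^{2}\right) + 0\right) = - \frac{3}{2} + \left(2 Y^{2} + 0\right) = - \frac{3}{2} + 2 Y^{2}$)
$W{\left(u \right)} = - \frac{3}{2} + 2 u + 2 \left(4 + u\right)^{2}$ ($W{\left(u \right)} = u 2 + \left(- \frac{3}{2} + 2 \left(4 + u\right)^{2}\right) = 2 u + \left(- \frac{3}{2} + 2 \left(4 + u\right)^{2}\right) = - \frac{3}{2} + 2 u + 2 \left(4 + u\right)^{2}$)
$\frac{1}{W{\left(-12 \right)} - 3891} + 2285 = \frac{1}{\left(\frac{61}{2} + 2 \left(-12\right)^{2} + 18 \left(-12\right)\right) - 3891} + 2285 = \frac{1}{\left(\frac{61}{2} + 2 \cdot 144 - 216\right) - 3891} + 2285 = \frac{1}{\left(\frac{61}{2} + 288 - 216\right) - 3891} + 2285 = \frac{1}{\frac{205}{2} - 3891} + 2285 = \frac{1}{- \frac{7577}{2}} + 2285 = - \frac{2}{7577} + 2285 = \frac{17313443}{7577}$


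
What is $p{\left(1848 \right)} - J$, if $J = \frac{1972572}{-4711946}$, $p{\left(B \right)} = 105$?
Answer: $\frac{248363451}{2355973} \approx 105.42$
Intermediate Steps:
$J = - \frac{986286}{2355973}$ ($J = 1972572 \left(- \frac{1}{4711946}\right) = - \frac{986286}{2355973} \approx -0.41863$)
$p{\left(1848 \right)} - J = 105 - - \frac{986286}{2355973} = 105 + \frac{986286}{2355973} = \frac{248363451}{2355973}$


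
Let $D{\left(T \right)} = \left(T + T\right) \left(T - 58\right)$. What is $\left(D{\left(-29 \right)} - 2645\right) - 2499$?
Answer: $-98$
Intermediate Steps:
$D{\left(T \right)} = 2 T \left(-58 + T\right)$
$\left(D{\left(-29 \right)} - 2645\right) - 2499 = \left(2 \left(-29\right) \left(-58 - 29\right) - 2645\right) - 2499 = \left(2 \left(-29\right) \left(-87\right) - 2645\right) - 2499 = \left(5046 - 2645\right) - 2499 = 2401 - 2499 = -98$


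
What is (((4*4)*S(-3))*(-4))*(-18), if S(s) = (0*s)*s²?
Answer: 0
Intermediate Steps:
S(s) = 0 (S(s) = 0*s² = 0)
(((4*4)*S(-3))*(-4))*(-18) = (((4*4)*0)*(-4))*(-18) = ((16*0)*(-4))*(-18) = (0*(-4))*(-18) = 0*(-18) = 0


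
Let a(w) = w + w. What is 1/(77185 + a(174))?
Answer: 1/77533 ≈ 1.2898e-5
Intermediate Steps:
a(w) = 2*w
1/(77185 + a(174)) = 1/(77185 + 2*174) = 1/(77185 + 348) = 1/77533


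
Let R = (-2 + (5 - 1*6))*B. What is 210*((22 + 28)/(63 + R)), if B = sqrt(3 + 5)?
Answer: 73500/433 + 7000*sqrt(2)/433 ≈ 192.61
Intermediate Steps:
B = 2*sqrt(2) (B = sqrt(8) = 2*sqrt(2) ≈ 2.8284)
R = -6*sqrt(2) (R = (-2 + (5 - 1*6))*(2*sqrt(2)) = (-2 + (5 - 6))*(2*sqrt(2)) = (-2 - 1)*(2*sqrt(2)) = -6*sqrt(2) ≈ -8.4853)
210*((22 + 28)/(63 + R)) = 210*((22 + 28)/(63 - 6*sqrt(2))) = 210*(50/(63 - 6*sqrt(2))) = 10500/(63 - 6*sqrt(2))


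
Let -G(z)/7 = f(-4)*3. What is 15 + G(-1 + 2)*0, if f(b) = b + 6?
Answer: 15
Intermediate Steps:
f(b) = 6 + b
G(z) = -42 (G(z) = -7*(6 - 4)*3 = -14*3 = -7*6 = -42)
15 + G(-1 + 2)*0 = 15 - 42*0 = 15 + 0 = 15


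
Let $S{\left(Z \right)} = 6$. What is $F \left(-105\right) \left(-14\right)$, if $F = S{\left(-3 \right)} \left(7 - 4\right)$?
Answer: $26460$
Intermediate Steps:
$F = 18$ ($F = 6 \left(7 - 4\right) = 6 \cdot 3 = 18$)
$F \left(-105\right) \left(-14\right) = 18 \left(-105\right) \left(-14\right) = \left(-1890\right) \left(-14\right) = 26460$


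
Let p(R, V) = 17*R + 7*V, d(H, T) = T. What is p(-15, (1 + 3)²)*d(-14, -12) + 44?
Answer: 1760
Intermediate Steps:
p(R, V) = 7*V + 17*R
p(-15, (1 + 3)²)*d(-14, -12) + 44 = (7*(1 + 3)² + 17*(-15))*(-12) + 44 = (7*4² - 255)*(-12) + 44 = (7*16 - 255)*(-12) + 44 = (112 - 255)*(-12) + 44 = -143*(-12) + 44 = 1716 + 44 = 1760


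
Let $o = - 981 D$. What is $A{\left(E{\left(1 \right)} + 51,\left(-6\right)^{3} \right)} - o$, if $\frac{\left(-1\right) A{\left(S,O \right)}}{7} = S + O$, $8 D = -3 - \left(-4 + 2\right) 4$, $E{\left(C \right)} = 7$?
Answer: $\frac{13753}{8} \approx 1719.1$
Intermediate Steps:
$D = \frac{5}{8}$ ($D = \frac{-3 - \left(-4 + 2\right) 4}{8} = \frac{-3 - \left(-2\right) 4}{8} = \frac{-3 - -8}{8} = \frac{-3 + 8}{8} = \frac{1}{8} \cdot 5 = \frac{5}{8} \approx 0.625$)
$A{\left(S,O \right)} = - 7 O - 7 S$ ($A{\left(S,O \right)} = - 7 \left(S + O\right) = - 7 \left(O + S\right) = - 7 O - 7 S$)
$o = - \frac{4905}{8}$ ($o = \left(-981\right) \frac{5}{8} = - \frac{4905}{8} \approx -613.13$)
$A{\left(E{\left(1 \right)} + 51,\left(-6\right)^{3} \right)} - o = \left(- 7 \left(-6\right)^{3} - 7 \left(7 + 51\right)\right) - - \frac{4905}{8} = \left(\left(-7\right) \left(-216\right) - 406\right) + \frac{4905}{8} = \left(1512 - 406\right) + \frac{4905}{8} = 1106 + \frac{4905}{8} = \frac{13753}{8}$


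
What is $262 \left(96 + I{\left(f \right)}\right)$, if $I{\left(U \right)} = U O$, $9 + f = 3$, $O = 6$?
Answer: $15720$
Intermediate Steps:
$f = -6$ ($f = -9 + 3 = -6$)
$I{\left(U \right)} = 6 U$ ($I{\left(U \right)} = U 6 = 6 U$)
$262 \left(96 + I{\left(f \right)}\right) = 262 \left(96 + 6 \left(-6\right)\right) = 262 \left(96 - 36\right) = 262 \cdot 60 = 15720$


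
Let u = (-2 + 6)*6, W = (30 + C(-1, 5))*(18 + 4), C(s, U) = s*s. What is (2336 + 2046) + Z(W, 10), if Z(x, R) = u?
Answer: 4406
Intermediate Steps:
C(s, U) = s²
W = 682 (W = (30 + (-1)²)*(18 + 4) = (30 + 1)*22 = 31*22 = 682)
u = 24 (u = 4*6 = 24)
Z(x, R) = 24
(2336 + 2046) + Z(W, 10) = (2336 + 2046) + 24 = 4382 + 24 = 4406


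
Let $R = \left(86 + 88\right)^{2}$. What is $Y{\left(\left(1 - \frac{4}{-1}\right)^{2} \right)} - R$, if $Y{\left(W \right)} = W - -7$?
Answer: $-30244$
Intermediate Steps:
$Y{\left(W \right)} = 7 + W$ ($Y{\left(W \right)} = W + 7 = 7 + W$)
$R = 30276$ ($R = 174^{2} = 30276$)
$Y{\left(\left(1 - \frac{4}{-1}\right)^{2} \right)} - R = \left(7 + \left(1 - \frac{4}{-1}\right)^{2}\right) - 30276 = \left(7 + \left(1 - -4\right)^{2}\right) - 30276 = \left(7 + \left(1 + 4\right)^{2}\right) - 30276 = \left(7 + 5^{2}\right) - 30276 = \left(7 + 25\right) - 30276 = 32 - 30276 = -30244$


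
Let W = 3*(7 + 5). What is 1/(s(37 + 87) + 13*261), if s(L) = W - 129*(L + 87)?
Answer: -1/23790 ≈ -4.2034e-5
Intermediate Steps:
W = 36 (W = 3*12 = 36)
s(L) = -11187 - 129*L (s(L) = 36 - 129*(L + 87) = 36 - 129*(87 + L) = 36 - (11223 + 129*L) = 36 + (-11223 - 129*L) = -11187 - 129*L)
1/(s(37 + 87) + 13*261) = 1/((-11187 - 129*(37 + 87)) + 13*261) = 1/((-11187 - 129*124) + 3393) = 1/((-11187 - 15996) + 3393) = 1/(-27183 + 3393) = 1/(-23790) = -1/23790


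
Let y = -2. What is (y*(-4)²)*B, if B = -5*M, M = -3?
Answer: -480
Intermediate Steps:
B = 15 (B = -5*(-3) = 15)
(y*(-4)²)*B = -2*(-4)²*15 = -2*16*15 = -32*15 = -480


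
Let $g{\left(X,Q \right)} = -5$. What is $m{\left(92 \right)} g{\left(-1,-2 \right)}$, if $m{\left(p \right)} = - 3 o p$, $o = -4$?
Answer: $-5520$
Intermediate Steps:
$m{\left(p \right)} = 12 p$ ($m{\left(p \right)} = \left(-3\right) \left(-4\right) p = 12 p$)
$m{\left(92 \right)} g{\left(-1,-2 \right)} = 12 \cdot 92 \left(-5\right) = 1104 \left(-5\right) = -5520$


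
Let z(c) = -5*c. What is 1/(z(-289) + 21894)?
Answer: 1/23339 ≈ 4.2847e-5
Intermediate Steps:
1/(z(-289) + 21894) = 1/(-5*(-289) + 21894) = 1/(1445 + 21894) = 1/23339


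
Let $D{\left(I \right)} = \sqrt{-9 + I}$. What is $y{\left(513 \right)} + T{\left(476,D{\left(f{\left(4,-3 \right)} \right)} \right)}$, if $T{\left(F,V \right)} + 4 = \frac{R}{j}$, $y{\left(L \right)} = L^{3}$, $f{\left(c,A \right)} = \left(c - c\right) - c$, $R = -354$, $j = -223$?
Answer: $\frac{30106269893}{223} \approx 1.3501 \cdot 10^{8}$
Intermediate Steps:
$f{\left(c,A \right)} = - c$ ($f{\left(c,A \right)} = 0 - c = - c$)
$T{\left(F,V \right)} = - \frac{538}{223}$ ($T{\left(F,V \right)} = -4 - \frac{354}{-223} = -4 - - \frac{354}{223} = -4 + \frac{354}{223} = - \frac{538}{223}$)
$y{\left(513 \right)} + T{\left(476,D{\left(f{\left(4,-3 \right)} \right)} \right)} = 513^{3} - \frac{538}{223} = 135005697 - \frac{538}{223} = \frac{30106269893}{223}$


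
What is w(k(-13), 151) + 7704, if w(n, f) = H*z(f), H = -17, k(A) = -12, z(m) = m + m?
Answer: 2570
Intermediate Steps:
z(m) = 2*m
w(n, f) = -34*f
w(k(-13), 151) + 7704 = -34*151 + 7704 = -5134 + 7704 = 2570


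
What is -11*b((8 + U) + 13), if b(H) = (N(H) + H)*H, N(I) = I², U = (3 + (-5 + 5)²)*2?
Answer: -224532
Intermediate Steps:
U = 6 (U = (3 + 0²)*2 = (3 + 0)*2 = 3*2 = 6)
b(H) = H*(H + H²) (b(H) = (H² + H)*H = (H + H²)*H = H*(H + H²))
-11*b((8 + U) + 13) = -11*((8 + 6) + 13)²*(1 + ((8 + 6) + 13)) = -11*(14 + 13)²*(1 + (14 + 13)) = -11*27²*(1 + 27) = -8019*28 = -11*20412 = -224532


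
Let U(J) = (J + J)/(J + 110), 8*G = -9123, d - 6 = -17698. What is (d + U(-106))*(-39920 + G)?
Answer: 5828930835/8 ≈ 7.2862e+8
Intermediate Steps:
d = -17692 (d = 6 - 17698 = -17692)
G = -9123/8 (G = (⅛)*(-9123) = -9123/8 ≈ -1140.4)
U(J) = 2*J/(110 + J) (U(J) = (2*J)/(110 + J) = 2*J/(110 + J))
(d + U(-106))*(-39920 + G) = (-17692 + 2*(-106)/(110 - 106))*(-39920 - 9123/8) = (-17692 + 2*(-106)/4)*(-328483/8) = (-17692 + 2*(-106)*(¼))*(-328483/8) = (-17692 - 53)*(-328483/8) = -17745*(-328483/8) = 5828930835/8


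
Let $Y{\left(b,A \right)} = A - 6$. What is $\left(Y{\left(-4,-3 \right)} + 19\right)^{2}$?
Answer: $100$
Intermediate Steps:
$Y{\left(b,A \right)} = -6 + A$ ($Y{\left(b,A \right)} = A - 6 = -6 + A$)
$\left(Y{\left(-4,-3 \right)} + 19\right)^{2} = \left(\left(-6 - 3\right) + 19\right)^{2} = \left(-9 + 19\right)^{2} = 10^{2} = 100$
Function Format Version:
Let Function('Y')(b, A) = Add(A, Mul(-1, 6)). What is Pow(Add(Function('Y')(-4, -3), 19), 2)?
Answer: 100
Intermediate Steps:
Function('Y')(b, A) = Add(-6, A) (Function('Y')(b, A) = Add(A, -6) = Add(-6, A))
Pow(Add(Function('Y')(-4, -3), 19), 2) = Pow(Add(Add(-6, -3), 19), 2) = Pow(Add(-9, 19), 2) = Pow(10, 2) = 100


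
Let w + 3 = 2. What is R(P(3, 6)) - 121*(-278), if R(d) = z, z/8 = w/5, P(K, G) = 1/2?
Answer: 168182/5 ≈ 33636.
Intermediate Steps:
P(K, G) = ½
w = -1 (w = -3 + 2 = -1)
z = -8/5 (z = 8*(-1/5) = 8*((⅕)*(-1)) = 8*(-⅕) = -8/5 ≈ -1.6000)
R(d) = -8/5
R(P(3, 6)) - 121*(-278) = -8/5 - 121*(-278) = -8/5 + 33638 = 168182/5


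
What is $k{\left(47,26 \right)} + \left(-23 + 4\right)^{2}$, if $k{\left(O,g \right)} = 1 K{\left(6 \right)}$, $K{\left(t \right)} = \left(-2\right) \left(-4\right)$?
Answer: $369$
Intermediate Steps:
$K{\left(t \right)} = 8$
$k{\left(O,g \right)} = 8$ ($k{\left(O,g \right)} = 1 \cdot 8 = 8$)
$k{\left(47,26 \right)} + \left(-23 + 4\right)^{2} = 8 + \left(-23 + 4\right)^{2} = 8 + \left(-19\right)^{2} = 8 + 361 = 369$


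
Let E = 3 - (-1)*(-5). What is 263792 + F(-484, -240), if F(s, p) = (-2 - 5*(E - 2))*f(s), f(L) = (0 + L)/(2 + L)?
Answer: 63578228/241 ≈ 2.6381e+5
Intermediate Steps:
f(L) = L/(2 + L)
E = -2 (E = 3 - 1*5 = 3 - 5 = -2)
F(s, p) = 18*s/(2 + s) (F(s, p) = (-2 - 5*(-2 - 2))*(s/(2 + s)) = (-2 - 5*(-4))*(s/(2 + s)) = (-2 + 20)*(s/(2 + s)) = 18*(s/(2 + s)) = 18*s/(2 + s))
263792 + F(-484, -240) = 263792 + 18*(-484)/(2 - 484) = 263792 + 18*(-484)/(-482) = 263792 + 18*(-484)*(-1/482) = 263792 + 4356/241 = 63578228/241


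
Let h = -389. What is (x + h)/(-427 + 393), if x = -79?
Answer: 234/17 ≈ 13.765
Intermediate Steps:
(x + h)/(-427 + 393) = (-79 - 389)/(-427 + 393) = -468/(-34) = -468*(-1/34) = 234/17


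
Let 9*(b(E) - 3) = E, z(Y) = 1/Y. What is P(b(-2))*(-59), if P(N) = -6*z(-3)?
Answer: -118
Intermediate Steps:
z(Y) = 1/Y
b(E) = 3 + E/9
P(N) = 2 (P(N) = -6/(-3) = -6*(-⅓) = 2)
P(b(-2))*(-59) = 2*(-59) = -118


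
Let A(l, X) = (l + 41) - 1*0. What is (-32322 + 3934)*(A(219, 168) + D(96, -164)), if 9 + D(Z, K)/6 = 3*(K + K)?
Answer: 161754824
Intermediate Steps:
D(Z, K) = -54 + 36*K (D(Z, K) = -54 + 6*(3*(K + K)) = -54 + 6*(3*(2*K)) = -54 + 6*(6*K) = -54 + 36*K)
A(l, X) = 41 + l (A(l, X) = (41 + l) + 0 = 41 + l)
(-32322 + 3934)*(A(219, 168) + D(96, -164)) = (-32322 + 3934)*((41 + 219) + (-54 + 36*(-164))) = -28388*(260 + (-54 - 5904)) = -28388*(260 - 5958) = -28388*(-5698) = 161754824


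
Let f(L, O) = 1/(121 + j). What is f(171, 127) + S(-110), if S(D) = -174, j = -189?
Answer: -11833/68 ≈ -174.01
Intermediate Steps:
f(L, O) = -1/68 (f(L, O) = 1/(121 - 189) = 1/(-68) = -1/68)
f(171, 127) + S(-110) = -1/68 - 174 = -11833/68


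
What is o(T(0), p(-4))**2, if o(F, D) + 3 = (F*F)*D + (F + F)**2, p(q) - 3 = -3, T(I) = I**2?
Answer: 9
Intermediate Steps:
p(q) = 0 (p(q) = 3 - 3 = 0)
o(F, D) = -3 + 4*F**2 + D*F**2 (o(F, D) = -3 + ((F*F)*D + (F + F)**2) = -3 + (F**2*D + (2*F)**2) = -3 + (D*F**2 + 4*F**2) = -3 + (4*F**2 + D*F**2) = -3 + 4*F**2 + D*F**2)
o(T(0), p(-4))**2 = (-3 + 4*(0**2)**2 + 0*(0**2)**2)**2 = (-3 + 4*0**2 + 0*0**2)**2 = (-3 + 4*0 + 0*0)**2 = (-3 + 0 + 0)**2 = (-3)**2 = 9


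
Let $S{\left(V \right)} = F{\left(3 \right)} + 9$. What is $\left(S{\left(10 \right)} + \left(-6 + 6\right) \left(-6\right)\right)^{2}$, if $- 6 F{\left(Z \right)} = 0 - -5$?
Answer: $\frac{2401}{36} \approx 66.694$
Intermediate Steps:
$F{\left(Z \right)} = - \frac{5}{6}$ ($F{\left(Z \right)} = - \frac{0 - -5}{6} = - \frac{0 + 5}{6} = \left(- \frac{1}{6}\right) 5 = - \frac{5}{6}$)
$S{\left(V \right)} = \frac{49}{6}$ ($S{\left(V \right)} = - \frac{5}{6} + 9 = \frac{49}{6}$)
$\left(S{\left(10 \right)} + \left(-6 + 6\right) \left(-6\right)\right)^{2} = \left(\frac{49}{6} + \left(-6 + 6\right) \left(-6\right)\right)^{2} = \left(\frac{49}{6} + 0 \left(-6\right)\right)^{2} = \left(\frac{49}{6} + 0\right)^{2} = \left(\frac{49}{6}\right)^{2} = \frac{2401}{36}$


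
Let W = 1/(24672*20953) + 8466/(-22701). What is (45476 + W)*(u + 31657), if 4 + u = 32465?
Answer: 247956293091622692371/85038672432 ≈ 2.9158e+9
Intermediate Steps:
u = 32461 (u = -4 + 32465 = 32461)
W = -63427813495/170077344864 (W = (1/24672)*(1/20953) + 8466*(-1/22701) = 1/516952416 - 2822/7567 = -63427813495/170077344864 ≈ -0.37294)
(45476 + W)*(u + 31657) = (45476 - 63427813495/170077344864)*(32461 + 31657) = (7734373907221769/170077344864)*64118 = 247956293091622692371/85038672432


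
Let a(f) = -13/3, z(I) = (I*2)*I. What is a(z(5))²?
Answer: 169/9 ≈ 18.778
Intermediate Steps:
z(I) = 2*I² (z(I) = (2*I)*I = 2*I²)
a(f) = -13/3 (a(f) = -13*⅓ = -13/3)
a(z(5))² = (-13/3)² = 169/9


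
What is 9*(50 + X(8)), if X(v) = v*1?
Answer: 522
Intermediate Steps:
X(v) = v
9*(50 + X(8)) = 9*(50 + 8) = 9*58 = 522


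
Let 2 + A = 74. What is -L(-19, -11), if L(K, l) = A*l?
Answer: 792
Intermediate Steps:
A = 72 (A = -2 + 74 = 72)
L(K, l) = 72*l
-L(-19, -11) = -72*(-11) = -1*(-792) = 792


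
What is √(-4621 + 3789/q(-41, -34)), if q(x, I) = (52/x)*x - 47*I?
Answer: I*√55886314/110 ≈ 67.961*I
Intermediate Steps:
q(x, I) = 52 - 47*I
√(-4621 + 3789/q(-41, -34)) = √(-4621 + 3789/(52 - 47*(-34))) = √(-4621 + 3789/(52 + 1598)) = √(-4621 + 3789/1650) = √(-4621 + 3789*(1/1650)) = √(-4621 + 1263/550) = √(-2540287/550) = I*√55886314/110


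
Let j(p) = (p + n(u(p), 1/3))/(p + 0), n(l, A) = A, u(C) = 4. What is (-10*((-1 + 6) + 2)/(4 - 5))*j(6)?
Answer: 665/9 ≈ 73.889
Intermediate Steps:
j(p) = (⅓ + p)/p (j(p) = (p + 1/3)/(p + 0) = (p + ⅓)/p = (⅓ + p)/p)
(-10*((-1 + 6) + 2)/(4 - 5))*j(6) = (-10*((-1 + 6) + 2)/(4 - 5))*((⅓ + 6)/6) = (-10*(5 + 2)/(-1))*((⅙)*(19/3)) = -70*(-1)*(19/18) = -10*(-7)*(19/18) = 70*(19/18) = 665/9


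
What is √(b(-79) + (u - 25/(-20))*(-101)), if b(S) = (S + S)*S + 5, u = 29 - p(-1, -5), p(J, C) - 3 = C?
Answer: √36919/2 ≈ 96.072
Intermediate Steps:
p(J, C) = 3 + C
u = 31 (u = 29 - (3 - 5) = 29 - 1*(-2) = 29 + 2 = 31)
b(S) = 5 + 2*S² (b(S) = (2*S)*S + 5 = 2*S² + 5 = 5 + 2*S²)
√(b(-79) + (u - 25/(-20))*(-101)) = √((5 + 2*(-79)²) + (31 - 25/(-20))*(-101)) = √((5 + 2*6241) + (31 - 25*(-1/20))*(-101)) = √((5 + 12482) + (31 + 5/4)*(-101)) = √(12487 + (129/4)*(-101)) = √(12487 - 13029/4) = √(36919/4) = √36919/2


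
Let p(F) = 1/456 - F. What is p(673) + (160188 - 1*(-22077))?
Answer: 82805953/456 ≈ 1.8159e+5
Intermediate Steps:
p(F) = 1/456 - F
p(673) + (160188 - 1*(-22077)) = (1/456 - 1*673) + (160188 - 1*(-22077)) = (1/456 - 673) + (160188 + 22077) = -306887/456 + 182265 = 82805953/456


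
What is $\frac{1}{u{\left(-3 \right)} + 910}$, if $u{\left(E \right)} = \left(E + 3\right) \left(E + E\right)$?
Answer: $\frac{1}{910} \approx 0.0010989$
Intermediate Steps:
$u{\left(E \right)} = 2 E \left(3 + E\right)$ ($u{\left(E \right)} = \left(3 + E\right) 2 E = 2 E \left(3 + E\right)$)
$\frac{1}{u{\left(-3 \right)} + 910} = \frac{1}{2 \left(-3\right) \left(3 - 3\right) + 910} = \frac{1}{2 \left(-3\right) 0 + 910} = \frac{1}{0 + 910} = \frac{1}{910}$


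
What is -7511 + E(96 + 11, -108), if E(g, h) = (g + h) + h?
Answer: -7620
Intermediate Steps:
E(g, h) = g + 2*h
-7511 + E(96 + 11, -108) = -7511 + ((96 + 11) + 2*(-108)) = -7511 + (107 - 216) = -7511 - 109 = -7620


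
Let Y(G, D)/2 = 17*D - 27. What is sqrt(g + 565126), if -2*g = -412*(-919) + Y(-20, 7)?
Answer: 2*sqrt(93930) ≈ 612.96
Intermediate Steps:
Y(G, D) = -54 + 34*D (Y(G, D) = 2*(17*D - 27) = 2*(-27 + 17*D) = -54 + 34*D)
g = -189406 (g = -(-412*(-919) + (-54 + 34*7))/2 = -(378628 + (-54 + 238))/2 = -(378628 + 184)/2 = -1/2*378812 = -189406)
sqrt(g + 565126) = sqrt(-189406 + 565126) = sqrt(375720) = 2*sqrt(93930)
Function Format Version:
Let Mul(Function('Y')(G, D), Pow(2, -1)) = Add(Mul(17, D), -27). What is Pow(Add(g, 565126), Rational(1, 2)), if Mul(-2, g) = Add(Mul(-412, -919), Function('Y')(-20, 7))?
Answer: Mul(2, Pow(93930, Rational(1, 2))) ≈ 612.96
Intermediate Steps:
Function('Y')(G, D) = Add(-54, Mul(34, D)) (Function('Y')(G, D) = Mul(2, Add(Mul(17, D), -27)) = Mul(2, Add(-27, Mul(17, D))) = Add(-54, Mul(34, D)))
g = -189406 (g = Mul(Rational(-1, 2), Add(Mul(-412, -919), Add(-54, Mul(34, 7)))) = Mul(Rational(-1, 2), Add(378628, Add(-54, 238))) = Mul(Rational(-1, 2), Add(378628, 184)) = Mul(Rational(-1, 2), 378812) = -189406)
Pow(Add(g, 565126), Rational(1, 2)) = Pow(Add(-189406, 565126), Rational(1, 2)) = Pow(375720, Rational(1, 2)) = Mul(2, Pow(93930, Rational(1, 2)))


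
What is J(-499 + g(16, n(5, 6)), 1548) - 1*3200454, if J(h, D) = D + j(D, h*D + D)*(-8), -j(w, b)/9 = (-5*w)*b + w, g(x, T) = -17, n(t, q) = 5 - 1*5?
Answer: 444271674150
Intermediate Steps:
n(t, q) = 0 (n(t, q) = 5 - 5 = 0)
j(w, b) = -9*w + 45*b*w (j(w, b) = -9*((-5*w)*b + w) = -9*(-5*b*w + w) = -9*(w - 5*b*w) = -9*w + 45*b*w)
J(h, D) = D - 72*D*(-1 + 5*D + 5*D*h) (J(h, D) = D + (9*D*(-1 + 5*(h*D + D)))*(-8) = D + (9*D*(-1 + 5*(D*h + D)))*(-8) = D + (9*D*(-1 + 5*(D + D*h)))*(-8) = D + (9*D*(-1 + (5*D + 5*D*h)))*(-8) = D + (9*D*(-1 + 5*D + 5*D*h))*(-8) = D - 72*D*(-1 + 5*D + 5*D*h))
J(-499 + g(16, n(5, 6)), 1548) - 1*3200454 = 1548*(73 - 360*1548*(1 + (-499 - 17))) - 1*3200454 = 1548*(73 - 360*1548*(1 - 516)) - 3200454 = 1548*(73 - 360*1548*(-515)) - 3200454 = 1548*(73 + 286999200) - 3200454 = 1548*286999273 - 3200454 = 444274874604 - 3200454 = 444271674150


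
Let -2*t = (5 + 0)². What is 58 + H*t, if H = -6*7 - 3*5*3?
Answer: 2291/2 ≈ 1145.5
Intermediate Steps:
t = -25/2 (t = -(5 + 0)²/2 = -½*5² = -½*25 = -25/2 ≈ -12.500)
H = -87 (H = -42 - 15*3 = -42 - 45 = -87)
58 + H*t = 58 - 87*(-25/2) = 58 + 2175/2 = 2291/2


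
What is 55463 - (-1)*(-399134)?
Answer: -343671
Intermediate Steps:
55463 - (-1)*(-399134) = 55463 - 1*399134 = 55463 - 399134 = -343671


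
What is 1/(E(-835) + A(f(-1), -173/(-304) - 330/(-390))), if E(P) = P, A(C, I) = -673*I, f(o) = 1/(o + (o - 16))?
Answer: -3952/7064009 ≈ -0.00055946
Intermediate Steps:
f(o) = 1/(-16 + 2*o) (f(o) = 1/(o + (-16 + o)) = 1/(-16 + 2*o))
1/(E(-835) + A(f(-1), -173/(-304) - 330/(-390))) = 1/(-835 - 673*(-173/(-304) - 330/(-390))) = 1/(-835 - 673*(-173*(-1/304) - 330*(-1/390))) = 1/(-835 - 673*(173/304 + 11/13)) = 1/(-835 - 673*5593/3952) = 1/(-835 - 3764089/3952) = 1/(-7064009/3952) = -3952/7064009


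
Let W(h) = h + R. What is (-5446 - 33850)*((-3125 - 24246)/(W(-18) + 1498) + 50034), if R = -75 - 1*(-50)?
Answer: -2859652402304/1455 ≈ -1.9654e+9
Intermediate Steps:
R = -25 (R = -75 + 50 = -25)
W(h) = -25 + h (W(h) = h - 25 = -25 + h)
(-5446 - 33850)*((-3125 - 24246)/(W(-18) + 1498) + 50034) = (-5446 - 33850)*((-3125 - 24246)/((-25 - 18) + 1498) + 50034) = -39296*(-27371/(-43 + 1498) + 50034) = -39296*(-27371/1455 + 50034) = -39296*72772099/1455 = -2859652402304/1455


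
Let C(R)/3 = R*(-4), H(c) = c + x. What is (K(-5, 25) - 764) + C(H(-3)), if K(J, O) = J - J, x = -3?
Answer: -692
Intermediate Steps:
H(c) = -3 + c (H(c) = c - 3 = -3 + c)
K(J, O) = 0
C(R) = -12*R (C(R) = 3*(R*(-4)) = 3*(-4*R) = -12*R)
(K(-5, 25) - 764) + C(H(-3)) = (0 - 764) - 12*(-3 - 3) = -764 - 12*(-6) = -764 + 72 = -692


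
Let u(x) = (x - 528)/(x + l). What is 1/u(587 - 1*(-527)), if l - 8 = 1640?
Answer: 1381/293 ≈ 4.7133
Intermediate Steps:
l = 1648 (l = 8 + 1640 = 1648)
u(x) = (-528 + x)/(1648 + x) (u(x) = (x - 528)/(x + 1648) = (-528 + x)/(1648 + x))
1/u(587 - 1*(-527)) = 1/((-528 + (587 - 1*(-527)))/(1648 + (587 - 1*(-527)))) = 1/((-528 + (587 + 527))/(1648 + (587 + 527))) = 1/((-528 + 1114)/(1648 + 1114)) = 1/(586/2762) = 1/((1/2762)*586) = 1/(293/1381) = 1381/293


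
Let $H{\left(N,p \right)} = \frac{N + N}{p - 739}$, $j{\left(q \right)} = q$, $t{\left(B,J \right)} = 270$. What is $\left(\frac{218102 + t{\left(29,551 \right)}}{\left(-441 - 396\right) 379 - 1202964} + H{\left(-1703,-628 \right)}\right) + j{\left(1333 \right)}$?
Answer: $\frac{2774980715855}{2078095629} \approx 1335.3$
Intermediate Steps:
$H{\left(N,p \right)} = \frac{2 N}{-739 + p}$
$\left(\frac{218102 + t{\left(29,551 \right)}}{\left(-441 - 396\right) 379 - 1202964} + H{\left(-1703,-628 \right)}\right) + j{\left(1333 \right)} = \left(\frac{218102 + 270}{\left(-441 - 396\right) 379 - 1202964} + 2 \left(-1703\right) \frac{1}{-739 - 628}\right) + 1333 = \left(\frac{218372}{\left(-837\right) 379 - 1202964} + 2 \left(-1703\right) \frac{1}{-1367}\right) + 1333 = \left(\frac{218372}{-317223 - 1202964} + 2 \left(-1703\right) \left(- \frac{1}{1367}\right)\right) + 1333 = \left(\frac{218372}{-1520187} + \frac{3406}{1367}\right) + 1333 = \left(218372 \left(- \frac{1}{1520187}\right) + \frac{3406}{1367}\right) + 1333 = \left(- \frac{218372}{1520187} + \frac{3406}{1367}\right) + 1333 = \frac{4879242398}{2078095629} + 1333 = \frac{2774980715855}{2078095629}$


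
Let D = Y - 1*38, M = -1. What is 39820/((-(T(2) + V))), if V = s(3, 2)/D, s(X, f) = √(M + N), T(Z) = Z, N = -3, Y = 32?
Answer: -716760/37 - 119460*I/37 ≈ -19372.0 - 3228.6*I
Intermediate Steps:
s(X, f) = 2*I (s(X, f) = √(-1 - 3) = √(-4) = 2*I)
D = -6 (D = 32 - 1*38 = 32 - 38 = -6)
V = -I/3 (V = (2*I)/(-6) = (2*I)*(-⅙) = -I/3 ≈ -0.33333*I)
39820/((-(T(2) + V))) = 39820/((-(2 - I/3))) = 39820/(-2 + I/3) = 39820*(9*(-2 - I/3)/37) = 358380*(-2 - I/3)/37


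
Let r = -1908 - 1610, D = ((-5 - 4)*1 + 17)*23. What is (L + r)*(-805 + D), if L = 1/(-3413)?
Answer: 7456306635/3413 ≈ 2.1847e+6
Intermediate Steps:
L = -1/3413 ≈ -0.00029300
D = 184 (D = (-9*1 + 17)*23 = (-9 + 17)*23 = 8*23 = 184)
r = -3518
(L + r)*(-805 + D) = (-1/3413 - 3518)*(-805 + 184) = -12006935/3413*(-621) = 7456306635/3413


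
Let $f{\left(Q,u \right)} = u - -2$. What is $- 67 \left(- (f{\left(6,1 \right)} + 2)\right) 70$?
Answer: $23450$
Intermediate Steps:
$f{\left(Q,u \right)} = 2 + u$ ($f{\left(Q,u \right)} = u + 2 = 2 + u$)
$- 67 \left(- (f{\left(6,1 \right)} + 2)\right) 70 = - 67 \left(- (\left(2 + 1\right) + 2)\right) 70 = - 67 \left(- (3 + 2)\right) 70 = - 67 \left(\left(-1\right) 5\right) 70 = \left(-67\right) \left(-5\right) 70 = 335 \cdot 70 = 23450$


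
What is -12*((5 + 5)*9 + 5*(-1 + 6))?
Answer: -1380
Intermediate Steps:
-12*((5 + 5)*9 + 5*(-1 + 6)) = -12*(10*9 + 5*5) = -12*(90 + 25) = -12*115 = -1380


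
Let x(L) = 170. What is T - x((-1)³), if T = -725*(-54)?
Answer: 38980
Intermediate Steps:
T = 39150
T - x((-1)³) = 39150 - 1*170 = 39150 - 170 = 38980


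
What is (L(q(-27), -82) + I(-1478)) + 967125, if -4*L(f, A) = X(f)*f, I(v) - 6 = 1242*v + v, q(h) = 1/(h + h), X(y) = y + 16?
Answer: -10147947409/11664 ≈ -8.7002e+5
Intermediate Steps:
X(y) = 16 + y
q(h) = 1/(2*h)
I(v) = 6 + 1243*v (I(v) = 6 + (1242*v + v) = 6 + 1243*v)
L(f, A) = -f*(16 + f)/4 (L(f, A) = -(16 + f)*f/4 = -f*(16 + f)/4)
(L(q(-27), -82) + I(-1478)) + 967125 = (-(1/2)/(-27)*(16 + (1/2)/(-27))/4 + (6 + 1243*(-1478))) + 967125 = (-(1/2)*(-1/27)*(16 + (1/2)*(-1/27))/4 + (6 - 1837154)) + 967125 = (-1/4*(-1/54)*(16 - 1/54) - 1837148) + 967125 = (-1/4*(-1/54)*863/54 - 1837148) + 967125 = (863/11664 - 1837148) + 967125 = -21428493409/11664 + 967125 = -10147947409/11664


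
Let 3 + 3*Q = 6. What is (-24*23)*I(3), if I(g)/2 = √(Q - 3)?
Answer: -1104*I*√2 ≈ -1561.3*I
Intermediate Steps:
Q = 1 (Q = -1 + (⅓)*6 = -1 + 2 = 1)
I(g) = 2*I*√2 (I(g) = 2*√(1 - 3) = 2*√(-2) = 2*(I*√2) = 2*I*√2)
(-24*23)*I(3) = (-24*23)*(2*I*√2) = -1104*I*√2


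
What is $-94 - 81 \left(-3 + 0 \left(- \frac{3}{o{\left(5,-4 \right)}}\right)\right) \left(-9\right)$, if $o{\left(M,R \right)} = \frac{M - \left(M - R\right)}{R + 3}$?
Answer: $-2281$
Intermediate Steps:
$o{\left(M,R \right)} = \frac{R}{3 + R}$
$-94 - 81 \left(-3 + 0 \left(- \frac{3}{o{\left(5,-4 \right)}}\right)\right) \left(-9\right) = -94 - 81 \left(-3 + 0 \left(- \frac{3}{\left(-4\right) \frac{1}{3 - 4}}\right)\right) \left(-9\right) = -94 - 81 \left(-3 + 0 \left(- \frac{3}{\left(-4\right) \frac{1}{-1}}\right)\right) \left(-9\right) = -94 - 81 \left(-3 + 0 \left(- \frac{3}{\left(-4\right) \left(-1\right)}\right)\right) \left(-9\right) = -94 - 81 \left(-3 + 0 \left(- \frac{3}{4}\right)\right) \left(-9\right) = -94 - 81 \left(-3 + 0\right) \left(-9\right) = -94 - 81 \left(\left(-3\right) \left(-9\right)\right) = -94 - 2187 = -2281$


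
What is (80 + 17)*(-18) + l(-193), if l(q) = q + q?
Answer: -2132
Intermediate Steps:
l(q) = 2*q
(80 + 17)*(-18) + l(-193) = (80 + 17)*(-18) + 2*(-193) = 97*(-18) - 386 = -1746 - 386 = -2132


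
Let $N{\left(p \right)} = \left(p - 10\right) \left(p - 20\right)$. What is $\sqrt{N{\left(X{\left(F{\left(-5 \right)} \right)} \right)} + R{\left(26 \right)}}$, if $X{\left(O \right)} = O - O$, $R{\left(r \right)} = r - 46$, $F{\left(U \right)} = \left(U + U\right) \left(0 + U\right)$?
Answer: $6 \sqrt{5} \approx 13.416$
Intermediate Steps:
$F{\left(U \right)} = 2 U^{2}$ ($F{\left(U \right)} = 2 U U = 2 U^{2}$)
$R{\left(r \right)} = -46 + r$
$X{\left(O \right)} = 0$
$N{\left(p \right)} = \left(-20 + p\right) \left(-10 + p\right)$ ($N{\left(p \right)} = \left(-10 + p\right) \left(-20 + p\right) = \left(-20 + p\right) \left(-10 + p\right)$)
$\sqrt{N{\left(X{\left(F{\left(-5 \right)} \right)} \right)} + R{\left(26 \right)}} = \sqrt{\left(200 + 0^{2} - 0\right) + \left(-46 + 26\right)} = \sqrt{\left(200 + 0 + 0\right) - 20} = \sqrt{200 - 20} = \sqrt{180} = 6 \sqrt{5}$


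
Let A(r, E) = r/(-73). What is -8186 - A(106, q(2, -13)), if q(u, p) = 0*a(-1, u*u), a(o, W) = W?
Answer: -597472/73 ≈ -8184.5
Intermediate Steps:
q(u, p) = 0 (q(u, p) = 0*(u*u) = 0*u² = 0)
A(r, E) = -r/73 (A(r, E) = r*(-1/73) = -r/73)
-8186 - A(106, q(2, -13)) = -8186 - (-1)*106/73 = -8186 - 1*(-106/73) = -8186 + 106/73 = -597472/73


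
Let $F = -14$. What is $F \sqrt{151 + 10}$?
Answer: $- 14 \sqrt{161} \approx -177.64$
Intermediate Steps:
$F \sqrt{151 + 10} = - 14 \sqrt{151 + 10} = - 14 \sqrt{161}$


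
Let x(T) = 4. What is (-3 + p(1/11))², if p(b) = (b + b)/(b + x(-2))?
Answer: 17689/2025 ≈ 8.7353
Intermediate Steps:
p(b) = 2*b/(4 + b) (p(b) = (b + b)/(b + 4) = (2*b)/(4 + b) = 2*b/(4 + b))
(-3 + p(1/11))² = (-3 + 2/(11*(4 + 1/11)))² = (-3 + 2*(1/11)/(4 + 1/11))² = (-3 + 2*(1/11)/(45/11))² = (-3 + 2*(1/11)*(11/45))² = (-3 + 2/45)² = (-133/45)² = 17689/2025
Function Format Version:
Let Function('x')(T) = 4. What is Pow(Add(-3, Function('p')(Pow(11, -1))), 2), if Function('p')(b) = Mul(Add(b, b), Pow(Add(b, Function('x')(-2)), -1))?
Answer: Rational(17689, 2025) ≈ 8.7353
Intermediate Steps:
Function('p')(b) = Mul(2, b, Pow(Add(4, b), -1)) (Function('p')(b) = Mul(Add(b, b), Pow(Add(b, 4), -1)) = Mul(Mul(2, b), Pow(Add(4, b), -1)) = Mul(2, b, Pow(Add(4, b), -1)))
Pow(Add(-3, Function('p')(Pow(11, -1))), 2) = Pow(Add(-3, Mul(2, Pow(11, -1), Pow(Add(4, Pow(11, -1)), -1))), 2) = Pow(Add(-3, Mul(2, Rational(1, 11), Pow(Add(4, Rational(1, 11)), -1))), 2) = Pow(Add(-3, Mul(2, Rational(1, 11), Pow(Rational(45, 11), -1))), 2) = Pow(Add(-3, Mul(2, Rational(1, 11), Rational(11, 45))), 2) = Pow(Add(-3, Rational(2, 45)), 2) = Pow(Rational(-133, 45), 2) = Rational(17689, 2025)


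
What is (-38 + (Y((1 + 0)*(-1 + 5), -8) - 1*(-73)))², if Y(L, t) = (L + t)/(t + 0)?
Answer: 5041/4 ≈ 1260.3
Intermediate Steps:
Y(L, t) = (L + t)/t
(-38 + (Y((1 + 0)*(-1 + 5), -8) - 1*(-73)))² = (-38 + (((1 + 0)*(-1 + 5) - 8)/(-8) - 1*(-73)))² = (-38 + (-(1*4 - 8)/8 + 73))² = (-38 + (-(4 - 8)/8 + 73))² = (-38 + (-⅛*(-4) + 73))² = (-38 + (½ + 73))² = (-38 + 147/2)² = (71/2)² = 5041/4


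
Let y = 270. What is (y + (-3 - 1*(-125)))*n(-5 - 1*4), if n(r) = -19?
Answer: -7448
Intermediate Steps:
(y + (-3 - 1*(-125)))*n(-5 - 1*4) = (270 + (-3 - 1*(-125)))*(-19) = (270 + (-3 + 125))*(-19) = (270 + 122)*(-19) = 392*(-19) = -7448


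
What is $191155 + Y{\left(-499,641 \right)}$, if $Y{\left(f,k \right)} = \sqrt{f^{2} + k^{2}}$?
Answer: $191155 + \sqrt{659882} \approx 1.9197 \cdot 10^{5}$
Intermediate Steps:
$191155 + Y{\left(-499,641 \right)} = 191155 + \sqrt{\left(-499\right)^{2} + 641^{2}} = 191155 + \sqrt{249001 + 410881} = 191155 + \sqrt{659882}$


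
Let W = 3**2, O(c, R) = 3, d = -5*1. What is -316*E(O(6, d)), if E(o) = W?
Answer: -2844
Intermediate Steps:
d = -5
W = 9
E(o) = 9
-316*E(O(6, d)) = -316*9 = -2844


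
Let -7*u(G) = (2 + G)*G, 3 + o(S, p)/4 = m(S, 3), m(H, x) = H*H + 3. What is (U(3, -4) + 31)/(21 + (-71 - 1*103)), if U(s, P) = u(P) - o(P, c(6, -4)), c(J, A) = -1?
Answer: 239/1071 ≈ 0.22316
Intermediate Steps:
m(H, x) = 3 + H² (m(H, x) = H² + 3 = 3 + H²)
o(S, p) = 4*S² (o(S, p) = -12 + 4*(3 + S²) = -12 + (12 + 4*S²) = 4*S²)
u(G) = -G*(2 + G)/7 (u(G) = -(2 + G)*G/7 = -G*(2 + G)/7)
U(s, P) = -4*P² - P*(2 + P)/7 (U(s, P) = -P*(2 + P)/7 - 4*P² = -4*P² - P*(2 + P)/7)
(U(3, -4) + 31)/(21 + (-71 - 1*103)) = ((⅐)*(-4)*(-2 - 29*(-4)) + 31)/(21 + (-71 - 1*103)) = ((⅐)*(-4)*(-2 + 116) + 31)/(21 + (-71 - 103)) = ((⅐)*(-4)*114 + 31)/(21 - 174) = (-456/7 + 31)/(-153) = -239/7*(-1/153) = 239/1071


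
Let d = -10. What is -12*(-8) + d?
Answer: 86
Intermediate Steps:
-12*(-8) + d = -12*(-8) - 10 = 96 - 10 = 86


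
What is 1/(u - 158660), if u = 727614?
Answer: 1/568954 ≈ 1.7576e-6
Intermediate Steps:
1/(u - 158660) = 1/(727614 - 158660) = 1/568954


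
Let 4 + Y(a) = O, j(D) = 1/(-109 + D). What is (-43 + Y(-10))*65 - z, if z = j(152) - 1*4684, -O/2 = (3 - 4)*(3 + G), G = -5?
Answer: 58866/43 ≈ 1369.0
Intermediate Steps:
O = -4 (O = -2*(3 - 4)*(3 - 5) = -(-2)*(-2) = -2*2 = -4)
Y(a) = -8 (Y(a) = -4 - 4 = -8)
z = -201411/43 (z = 1/(-109 + 152) - 1*4684 = 1/43 - 4684 = -201411/43 ≈ -4684.0)
(-43 + Y(-10))*65 - z = (-43 - 8)*65 - 1*(-201411/43) = -51*65 + 201411/43 = -3315 + 201411/43 = 58866/43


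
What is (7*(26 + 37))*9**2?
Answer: 35721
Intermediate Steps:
(7*(26 + 37))*9**2 = (7*63)*81 = 441*81 = 35721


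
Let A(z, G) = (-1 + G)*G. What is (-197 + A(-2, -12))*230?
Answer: -9430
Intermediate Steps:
A(z, G) = G*(-1 + G)
(-197 + A(-2, -12))*230 = (-197 - 12*(-1 - 12))*230 = (-197 - 12*(-13))*230 = (-197 + 156)*230 = -41*230 = -9430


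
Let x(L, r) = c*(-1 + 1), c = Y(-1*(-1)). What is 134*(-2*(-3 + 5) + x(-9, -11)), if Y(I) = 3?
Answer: -536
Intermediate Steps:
c = 3
x(L, r) = 0 (x(L, r) = 3*(-1 + 1) = 3*0 = 0)
134*(-2*(-3 + 5) + x(-9, -11)) = 134*(-2*(-3 + 5) + 0) = 134*(-2*2 + 0) = 134*(-4 + 0) = 134*(-4) = -536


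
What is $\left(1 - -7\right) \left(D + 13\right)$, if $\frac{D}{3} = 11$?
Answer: $368$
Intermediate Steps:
$D = 33$ ($D = 3 \cdot 11 = 33$)
$\left(1 - -7\right) \left(D + 13\right) = \left(1 - -7\right) \left(33 + 13\right) = \left(1 + 7\right) 46 = 8 \cdot 46 = 368$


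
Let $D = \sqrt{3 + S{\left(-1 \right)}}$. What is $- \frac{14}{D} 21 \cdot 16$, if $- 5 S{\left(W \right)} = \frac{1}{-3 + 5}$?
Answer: $- \frac{4704 \sqrt{290}}{29} \approx -2762.3$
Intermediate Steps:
$S{\left(W \right)} = - \frac{1}{10}$ ($S{\left(W \right)} = - \frac{1}{5 \left(-3 + 5\right)} = - \frac{1}{5 \cdot 2} = \left(- \frac{1}{5}\right) \frac{1}{2} = - \frac{1}{10}$)
$D = \frac{\sqrt{290}}{10}$ ($D = \sqrt{3 - \frac{1}{10}} = \sqrt{\frac{29}{10}} = \frac{\sqrt{290}}{10} \approx 1.7029$)
$- \frac{14}{D} 21 \cdot 16 = - \frac{14}{\frac{1}{10} \sqrt{290}} \cdot 21 \cdot 16 = - 14 \frac{\sqrt{290}}{29} \cdot 21 \cdot 16 = - \frac{14 \sqrt{290}}{29} \cdot 21 \cdot 16 = - \frac{294 \sqrt{290}}{29} \cdot 16 = - \frac{4704 \sqrt{290}}{29}$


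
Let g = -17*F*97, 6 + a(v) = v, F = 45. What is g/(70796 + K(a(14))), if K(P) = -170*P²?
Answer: -24735/19972 ≈ -1.2385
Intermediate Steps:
a(v) = -6 + v
g = -74205 (g = -17*45*97 = -765*97 = -74205)
g/(70796 + K(a(14))) = -74205/(70796 - 170*(-6 + 14)²) = -74205/(70796 - 170*8²) = -74205/(70796 - 170*64) = -74205/(70796 - 10880) = -74205/59916 = -74205*1/59916 = -24735/19972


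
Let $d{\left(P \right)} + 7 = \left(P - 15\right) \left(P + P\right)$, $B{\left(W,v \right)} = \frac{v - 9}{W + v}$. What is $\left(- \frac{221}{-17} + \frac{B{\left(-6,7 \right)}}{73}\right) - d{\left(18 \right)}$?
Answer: $- \frac{6426}{73} \approx -88.027$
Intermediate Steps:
$B{\left(W,v \right)} = \frac{-9 + v}{W + v}$
$d{\left(P \right)} = -7 + 2 P \left(-15 + P\right)$ ($d{\left(P \right)} = -7 + \left(P - 15\right) \left(P + P\right) = -7 + \left(-15 + P\right) 2 P = -7 + 2 P \left(-15 + P\right)$)
$\left(- \frac{221}{-17} + \frac{B{\left(-6,7 \right)}}{73}\right) - d{\left(18 \right)} = \left(- \frac{221}{-17} + \frac{\frac{1}{-6 + 7} \left(-9 + 7\right)}{73}\right) - \left(-7 - 540 + 2 \cdot 18^{2}\right) = \left(\left(-221\right) \left(- \frac{1}{17}\right) + 1^{-1} \left(-2\right) \frac{1}{73}\right) - \left(-7 - 540 + 2 \cdot 324\right) = \left(13 + 1 \left(-2\right) \frac{1}{73}\right) - \left(-7 - 540 + 648\right) = \left(13 - \frac{2}{73}\right) - 101 = \frac{947}{73} - 101 = - \frac{6426}{73}$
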